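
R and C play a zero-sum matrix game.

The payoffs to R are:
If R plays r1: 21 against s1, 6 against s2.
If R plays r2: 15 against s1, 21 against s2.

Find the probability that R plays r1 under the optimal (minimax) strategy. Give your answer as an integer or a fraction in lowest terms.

2/7

Row minima are 6 and 15, so R's maximin is 15; column maxima are 21 and 21, so C's minimax is 21. These differ, so the equilibrium is in mixed strategies.
Let R play r1 with probability p. C is indifferent when 21p + 15(1−p) = 6p + 21(1−p), giving p = 2/7.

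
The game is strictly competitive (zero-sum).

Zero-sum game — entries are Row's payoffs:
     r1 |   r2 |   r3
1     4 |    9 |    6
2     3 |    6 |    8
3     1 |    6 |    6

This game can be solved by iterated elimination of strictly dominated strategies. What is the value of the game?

4

Column r3 is strictly dominated by r1 for Column (4<6, 3<8, 1<6); eliminate r3.
Column r2 is strictly dominated by r1 for Column (4<9, 3<6, 1<6); eliminate r2.
Row 3 is strictly dominated by row 1 (4>1); eliminate 3.
Row 2 is strictly dominated by row 1 (4>3); eliminate 2.
Only (1, r1) remains, with payoff 4.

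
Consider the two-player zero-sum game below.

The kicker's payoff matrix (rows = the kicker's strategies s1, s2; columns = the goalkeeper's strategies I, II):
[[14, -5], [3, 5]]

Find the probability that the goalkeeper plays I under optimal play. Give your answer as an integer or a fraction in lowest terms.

Row minima are -5 and 3, so the kicker's maximin is 3; column maxima are 14 and 5, so the goalkeeper's minimax is 5. These differ, so the equilibrium is in mixed strategies.
Let the goalkeeper play I with probability q. The kicker is indifferent when 14q − 5(1−q) = 3q + 5(1−q), giving q = 10/21.

10/21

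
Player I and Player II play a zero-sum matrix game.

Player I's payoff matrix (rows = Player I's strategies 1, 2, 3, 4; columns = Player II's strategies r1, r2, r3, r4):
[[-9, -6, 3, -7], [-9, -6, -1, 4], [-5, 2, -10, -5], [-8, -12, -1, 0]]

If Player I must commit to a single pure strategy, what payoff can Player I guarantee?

The worst-case payoff for each row is 1: -9, 2: -9, 3: -10, 4: -12.
The best of these is -9.

-9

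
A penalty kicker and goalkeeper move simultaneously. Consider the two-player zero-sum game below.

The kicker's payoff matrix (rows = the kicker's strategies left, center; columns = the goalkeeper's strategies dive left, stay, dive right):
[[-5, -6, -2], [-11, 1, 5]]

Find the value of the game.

Column dive right is strictly dominated by stay for the goalkeeper (it gives the kicker more in every row).
The remaining 2×2 game on (left, center) × (dive left, stay) has no saddle point. Let the kicker play left with probability p; indifference gives −5p − 11(1−p) = −6p + (1−p), so p = 12/13.
Similarly the goalkeeper's optimal q on dive left is 7/13, and the value is -5·(7/13) + (-6)·(6/13) = -71/13.

-71/13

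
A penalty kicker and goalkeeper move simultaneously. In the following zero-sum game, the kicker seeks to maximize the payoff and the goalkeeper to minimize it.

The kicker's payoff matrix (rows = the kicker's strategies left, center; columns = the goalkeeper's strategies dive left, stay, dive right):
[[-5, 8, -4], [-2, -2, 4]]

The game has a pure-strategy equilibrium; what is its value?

-2

Row minima: -5, -2 → the kicker's maximin is -2.
Column maxima: -2, 8, 4 → the goalkeeper's minimax is -2.
They coincide at (center, dive left), so the value is -2.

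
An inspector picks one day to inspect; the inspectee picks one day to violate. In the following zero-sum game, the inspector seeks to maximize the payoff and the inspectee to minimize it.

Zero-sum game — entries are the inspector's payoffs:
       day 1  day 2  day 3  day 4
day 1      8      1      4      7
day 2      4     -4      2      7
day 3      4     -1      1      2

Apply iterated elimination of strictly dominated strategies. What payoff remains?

1

Row day 3 is strictly dominated by row day 1 (8>4, 1>-1, 4>1, 7>2); eliminate day 3.
Column day 4 is strictly dominated by day 2 for the inspectee (1<7, -4<7); eliminate day 4.
Column day 1 is strictly dominated by day 2 for the inspectee (1<8, -4<4); eliminate day 1.
Column day 3 is strictly dominated by day 2 for the inspectee (1<4, -4<2); eliminate day 3.
Row day 2 is strictly dominated by row day 1 (1>-4); eliminate day 2.
Only (day 1, day 2) remains, with payoff 1.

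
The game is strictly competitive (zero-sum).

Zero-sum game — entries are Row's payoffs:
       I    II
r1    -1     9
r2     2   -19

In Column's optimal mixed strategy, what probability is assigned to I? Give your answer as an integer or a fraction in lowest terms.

28/31

Row minima are -1 and -19, so Row's maximin is -1; column maxima are 2 and 9, so Column's minimax is 2. These differ, so the equilibrium is in mixed strategies.
Let Column play I with probability q. Row is indifferent when −q + 9(1−q) = 2q − 19(1−q), giving q = 28/31.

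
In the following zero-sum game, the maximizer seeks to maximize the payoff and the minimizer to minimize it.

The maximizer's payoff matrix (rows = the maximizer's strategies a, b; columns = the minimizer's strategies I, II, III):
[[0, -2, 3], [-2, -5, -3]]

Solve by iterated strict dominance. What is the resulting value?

Row b is strictly dominated by row a (0>-2, -2>-5, 3>-3); eliminate b.
Column I is strictly dominated by II for the minimizer (-2<0); eliminate I.
Column III is strictly dominated by II for the minimizer (-2<3); eliminate III.
Only (a, II) remains, with payoff -2.

-2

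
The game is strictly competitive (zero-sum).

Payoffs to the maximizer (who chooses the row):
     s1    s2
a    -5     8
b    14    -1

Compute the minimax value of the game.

107/28

Row minima are -5 and -1, so the maximizer's maximin is -1; column maxima are 14 and 8, so the minimizer's minimax is 8. These differ, so the equilibrium is in mixed strategies.
Let the maximizer play a with probability p. The minimizer is indifferent when −5p + 14(1−p) = 8p − (1−p), giving p = 15/28.
Let the minimizer play s1 with probability q. The maximizer is indifferent when −5q + 8(1−q) = 14q − (1−q), giving q = 9/28.
The value is -5·(9/28) + (8)·(19/28) = 107/28.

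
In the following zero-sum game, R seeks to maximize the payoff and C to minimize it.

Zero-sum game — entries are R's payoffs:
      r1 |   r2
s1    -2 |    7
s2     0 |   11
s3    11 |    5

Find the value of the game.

121/17

Row s1 is strictly dominated by row s2, so R never plays it.
The remaining 2×2 game on (s2, s3) × (r1, r2) has no saddle point. Let R play s2 with probability p; indifference gives 11(1−p) = 11p + 5(1−p), so p = 6/17.
Similarly C's optimal q on r1 is 6/17, and the value is 0·(6/17) + (11)·(11/17) = 121/17.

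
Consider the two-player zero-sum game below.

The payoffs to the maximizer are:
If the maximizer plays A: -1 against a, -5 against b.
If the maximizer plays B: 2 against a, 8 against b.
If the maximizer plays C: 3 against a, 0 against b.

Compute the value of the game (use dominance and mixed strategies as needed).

Row A is strictly dominated by row C, so the maximizer never plays it.
The remaining 2×2 game on (B, C) × (a, b) has no saddle point. Let the maximizer play B with probability p; indifference gives 2p + 3(1−p) = 8p, so p = 1/3.
Similarly the minimizer's optimal q on a is 8/9, and the value is 2·(8/9) + (8)·(1/9) = 8/3.

8/3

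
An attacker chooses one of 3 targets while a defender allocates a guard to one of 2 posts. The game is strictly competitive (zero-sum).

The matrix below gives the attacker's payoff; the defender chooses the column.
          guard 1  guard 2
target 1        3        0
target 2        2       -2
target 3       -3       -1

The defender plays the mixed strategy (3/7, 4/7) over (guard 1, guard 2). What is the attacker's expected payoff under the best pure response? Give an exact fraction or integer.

target 1: (3)·(3/7) + (0)·(4/7) = 9/7.
target 2: (2)·(3/7) + (-2)·(4/7) = -2/7.
target 3: (-3)·(3/7) + (-1)·(4/7) = -13/7.
The best pure response is target 1 with expected payoff 9/7.

9/7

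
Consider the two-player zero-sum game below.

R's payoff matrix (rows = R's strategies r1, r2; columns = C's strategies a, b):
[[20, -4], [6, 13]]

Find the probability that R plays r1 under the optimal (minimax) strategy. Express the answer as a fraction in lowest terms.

7/31

Row minima are -4 and 6, so R's maximin is 6; column maxima are 20 and 13, so C's minimax is 13. These differ, so the equilibrium is in mixed strategies.
Let R play r1 with probability p. C is indifferent when 20p + 6(1−p) = −4p + 13(1−p), giving p = 7/31.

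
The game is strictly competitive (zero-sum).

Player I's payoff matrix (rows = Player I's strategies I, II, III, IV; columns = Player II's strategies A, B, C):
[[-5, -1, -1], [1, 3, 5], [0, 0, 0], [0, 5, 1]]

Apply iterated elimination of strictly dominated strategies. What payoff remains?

Row I is strictly dominated by row II (1>-5, 3>-1, 5>-1); eliminate I.
Row III is strictly dominated by row II (1>0, 3>0, 5>0); eliminate III.
Column C is strictly dominated by A for Player II (1<5, 0<1); eliminate C.
Column B is strictly dominated by A for Player II (1<3, 0<5); eliminate B.
Row IV is strictly dominated by row II (1>0); eliminate IV.
Only (II, A) remains, with payoff 1.

1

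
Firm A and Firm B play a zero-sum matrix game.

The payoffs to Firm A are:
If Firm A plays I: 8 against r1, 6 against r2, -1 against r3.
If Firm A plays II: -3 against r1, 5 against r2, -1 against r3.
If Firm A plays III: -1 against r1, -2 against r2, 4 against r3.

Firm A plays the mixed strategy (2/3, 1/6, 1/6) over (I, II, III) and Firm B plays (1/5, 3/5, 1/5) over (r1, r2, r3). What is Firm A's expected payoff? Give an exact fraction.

Against (1/5, 3/5, 1/5), each row's expected payoff is I: 5; II: 11/5; III: -3/5.
Taking the (2/3, 1/6, 1/6)-weighted average: (2/3)·(5) + (1/6)·(11/5) + (1/6)·(-3/5) = 18/5.

18/5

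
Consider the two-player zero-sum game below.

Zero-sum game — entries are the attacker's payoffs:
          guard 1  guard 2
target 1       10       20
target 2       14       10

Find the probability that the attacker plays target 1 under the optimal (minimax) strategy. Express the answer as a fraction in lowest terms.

Row minima are 10 and 10, so the attacker's maximin is 10; column maxima are 14 and 20, so the defender's minimax is 14. These differ, so the equilibrium is in mixed strategies.
Let the attacker play target 1 with probability p. The defender is indifferent when 10p + 14(1−p) = 20p + 10(1−p), giving p = 2/7.

2/7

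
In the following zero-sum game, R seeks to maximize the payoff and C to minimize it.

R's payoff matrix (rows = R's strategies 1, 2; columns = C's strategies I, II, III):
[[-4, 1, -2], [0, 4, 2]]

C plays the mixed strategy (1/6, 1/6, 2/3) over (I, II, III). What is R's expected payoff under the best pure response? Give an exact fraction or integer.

2

1: (-4)·(1/6) + (1)·(1/6) + (-2)·(2/3) = -11/6.
2: (0)·(1/6) + (4)·(1/6) + (2)·(2/3) = 2.
The best pure response is 2 with expected payoff 2.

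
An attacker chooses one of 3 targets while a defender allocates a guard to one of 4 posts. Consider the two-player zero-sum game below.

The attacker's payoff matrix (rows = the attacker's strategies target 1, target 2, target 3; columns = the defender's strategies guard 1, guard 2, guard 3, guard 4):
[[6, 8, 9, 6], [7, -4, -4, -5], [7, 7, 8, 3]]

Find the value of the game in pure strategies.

Row minima: 6, -5, 3 → the attacker's maximin is 6.
Column maxima: 7, 8, 9, 6 → the defender's minimax is 6.
They coincide at (target 1, guard 4), so the value is 6.

6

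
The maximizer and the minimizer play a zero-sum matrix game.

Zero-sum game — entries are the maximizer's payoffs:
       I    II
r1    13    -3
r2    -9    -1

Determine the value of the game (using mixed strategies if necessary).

Row minima are -3 and -9, so the maximizer's maximin is -3; column maxima are 13 and -1, so the minimizer's minimax is -1. These differ, so the equilibrium is in mixed strategies.
Let the maximizer play r1 with probability p. The minimizer is indifferent when 13p − 9(1−p) = −3p − (1−p), giving p = 1/3.
Let the minimizer play I with probability q. The maximizer is indifferent when 13q − 3(1−q) = −9q − (1−q), giving q = 1/12.
The value is 13·(1/12) + (-3)·(11/12) = -5/3.

-5/3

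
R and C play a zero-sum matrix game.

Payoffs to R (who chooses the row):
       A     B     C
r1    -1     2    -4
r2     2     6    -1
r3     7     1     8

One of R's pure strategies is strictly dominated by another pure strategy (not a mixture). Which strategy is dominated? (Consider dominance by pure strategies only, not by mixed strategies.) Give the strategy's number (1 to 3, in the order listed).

Compare r1 with r2: 2 > -1, 6 > 2, -1 > -4.
So r2 strictly dominates r1 for R; r1 is strictly dominated.

1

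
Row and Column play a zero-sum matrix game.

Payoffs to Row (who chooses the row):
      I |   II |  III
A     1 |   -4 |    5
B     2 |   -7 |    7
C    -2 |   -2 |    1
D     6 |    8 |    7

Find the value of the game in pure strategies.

Row minima: -4, -7, -2, 6 → Row's maximin is 6.
Column maxima: 6, 8, 7 → Column's minimax is 6.
They coincide at (D, I), so the value is 6.

6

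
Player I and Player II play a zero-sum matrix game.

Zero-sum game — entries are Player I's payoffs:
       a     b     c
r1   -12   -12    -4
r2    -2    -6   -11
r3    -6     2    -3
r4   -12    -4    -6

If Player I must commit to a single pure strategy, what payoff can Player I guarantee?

-6

The worst-case payoff for each row is r1: -12, r2: -11, r3: -6, r4: -12.
The best of these is -6.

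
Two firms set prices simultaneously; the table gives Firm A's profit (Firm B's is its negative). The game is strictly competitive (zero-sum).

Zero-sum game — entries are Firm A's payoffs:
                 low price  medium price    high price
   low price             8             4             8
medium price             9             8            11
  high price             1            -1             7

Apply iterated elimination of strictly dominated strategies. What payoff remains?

8

Column low price is strictly dominated by medium price for Firm B (4<8, 8<9, -1<1); eliminate low price.
Row low price is strictly dominated by row medium price (8>4, 11>8); eliminate low price.
Row high price is strictly dominated by row medium price (8>-1, 11>7); eliminate high price.
Column high price is strictly dominated by medium price for Firm B (8<11); eliminate high price.
Only (medium price, medium price) remains, with payoff 8.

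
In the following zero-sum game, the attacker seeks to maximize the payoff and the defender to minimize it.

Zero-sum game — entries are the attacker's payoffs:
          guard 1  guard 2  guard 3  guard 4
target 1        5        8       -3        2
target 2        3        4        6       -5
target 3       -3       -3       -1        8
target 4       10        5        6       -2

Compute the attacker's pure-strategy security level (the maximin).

-2

The worst-case payoff for each row is target 1: -3, target 2: -5, target 3: -3, target 4: -2.
The best of these is -2.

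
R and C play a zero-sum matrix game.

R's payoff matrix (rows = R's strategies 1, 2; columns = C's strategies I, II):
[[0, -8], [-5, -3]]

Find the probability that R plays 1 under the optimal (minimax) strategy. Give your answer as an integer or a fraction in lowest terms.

1/5

Row minima are -8 and -5, so R's maximin is -5; column maxima are 0 and -3, so C's minimax is -3. These differ, so the equilibrium is in mixed strategies.
Let R play 1 with probability p. C is indifferent when −5(1−p) = −8p − 3(1−p), giving p = 1/5.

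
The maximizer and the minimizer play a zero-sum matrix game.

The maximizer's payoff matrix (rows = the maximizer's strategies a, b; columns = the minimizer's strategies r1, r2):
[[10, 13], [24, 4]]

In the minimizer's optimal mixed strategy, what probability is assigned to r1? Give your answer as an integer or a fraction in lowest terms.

Row minima are 10 and 4, so the maximizer's maximin is 10; column maxima are 24 and 13, so the minimizer's minimax is 13. These differ, so the equilibrium is in mixed strategies.
Let the minimizer play r1 with probability q. The maximizer is indifferent when 10q + 13(1−q) = 24q + 4(1−q), giving q = 9/23.

9/23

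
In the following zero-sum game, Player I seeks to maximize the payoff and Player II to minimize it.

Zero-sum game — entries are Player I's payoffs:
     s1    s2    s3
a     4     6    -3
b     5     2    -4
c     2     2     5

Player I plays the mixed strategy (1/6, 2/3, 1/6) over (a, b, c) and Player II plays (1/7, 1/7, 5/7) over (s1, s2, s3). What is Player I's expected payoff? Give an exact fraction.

-2/3

Against (1/7, 1/7, 5/7), each row's expected payoff is a: -5/7; b: -13/7; c: 29/7.
Taking the (1/6, 2/3, 1/6)-weighted average: (1/6)·(-5/7) + (2/3)·(-13/7) + (1/6)·(29/7) = -2/3.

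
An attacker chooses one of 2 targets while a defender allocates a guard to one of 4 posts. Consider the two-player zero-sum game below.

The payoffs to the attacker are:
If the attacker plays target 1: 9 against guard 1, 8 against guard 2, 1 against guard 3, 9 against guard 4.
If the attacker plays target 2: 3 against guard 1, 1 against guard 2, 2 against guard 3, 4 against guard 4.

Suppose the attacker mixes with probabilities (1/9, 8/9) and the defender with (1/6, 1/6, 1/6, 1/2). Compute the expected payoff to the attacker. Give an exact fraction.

Against (1/6, 1/6, 1/6, 1/2), each row's expected payoff is target 1: 15/2; target 2: 3.
Taking the (1/9, 8/9)-weighted average: (1/9)·(15/2) + (8/9)·(3) = 7/2.

7/2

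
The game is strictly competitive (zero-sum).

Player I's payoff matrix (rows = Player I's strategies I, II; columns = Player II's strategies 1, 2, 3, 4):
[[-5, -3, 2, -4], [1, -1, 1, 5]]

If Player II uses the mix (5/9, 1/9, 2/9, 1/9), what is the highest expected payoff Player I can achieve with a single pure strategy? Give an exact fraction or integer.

11/9

I: (-5)·(5/9) + (-3)·(1/9) + (2)·(2/9) + (-4)·(1/9) = -28/9.
II: (1)·(5/9) + (-1)·(1/9) + (1)·(2/9) + (5)·(1/9) = 11/9.
The best pure response is II with expected payoff 11/9.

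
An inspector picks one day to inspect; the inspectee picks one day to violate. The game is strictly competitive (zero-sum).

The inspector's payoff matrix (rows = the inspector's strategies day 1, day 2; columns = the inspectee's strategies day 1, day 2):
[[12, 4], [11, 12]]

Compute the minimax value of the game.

100/9

Row minima are 4 and 11, so the inspector's maximin is 11; column maxima are 12 and 12, so the inspectee's minimax is 12. These differ, so the equilibrium is in mixed strategies.
Let the inspector play day 1 with probability p. The inspectee is indifferent when 12p + 11(1−p) = 4p + 12(1−p), giving p = 1/9.
Let the inspectee play day 1 with probability q. The inspector is indifferent when 12q + 4(1−q) = 11q + 12(1−q), giving q = 8/9.
The value is 12·(8/9) + (4)·(1/9) = 100/9.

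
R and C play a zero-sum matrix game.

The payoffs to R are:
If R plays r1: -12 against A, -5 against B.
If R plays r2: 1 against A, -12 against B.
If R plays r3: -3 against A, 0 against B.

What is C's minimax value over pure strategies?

The worst case (largest entry) in each column is A: 1, B: 0.
The best (smallest) of these is 0.

0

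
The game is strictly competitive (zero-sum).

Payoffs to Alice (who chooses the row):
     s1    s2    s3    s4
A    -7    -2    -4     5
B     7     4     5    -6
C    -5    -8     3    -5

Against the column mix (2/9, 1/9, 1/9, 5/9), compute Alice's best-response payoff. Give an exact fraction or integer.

A: (-7)·(2/9) + (-2)·(1/9) + (-4)·(1/9) + (5)·(5/9) = 5/9.
B: (7)·(2/9) + (4)·(1/9) + (5)·(1/9) + (-6)·(5/9) = -7/9.
C: (-5)·(2/9) + (-8)·(1/9) + (3)·(1/9) + (-5)·(5/9) = -40/9.
The best pure response is A with expected payoff 5/9.

5/9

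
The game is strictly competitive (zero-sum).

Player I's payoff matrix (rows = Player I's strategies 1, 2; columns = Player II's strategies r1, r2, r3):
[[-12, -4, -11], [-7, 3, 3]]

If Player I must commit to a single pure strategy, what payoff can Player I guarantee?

-7

The worst-case payoff for each row is 1: -12, 2: -7.
The best of these is -7.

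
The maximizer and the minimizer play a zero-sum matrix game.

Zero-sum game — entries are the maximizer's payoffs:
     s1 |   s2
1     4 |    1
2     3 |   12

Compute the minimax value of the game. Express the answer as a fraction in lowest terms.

15/4

Row minima are 1 and 3, so the maximizer's maximin is 3; column maxima are 4 and 12, so the minimizer's minimax is 4. These differ, so the equilibrium is in mixed strategies.
Let the maximizer play 1 with probability p. The minimizer is indifferent when 4p + 3(1−p) = p + 12(1−p), giving p = 3/4.
Let the minimizer play s1 with probability q. The maximizer is indifferent when 4q + (1−q) = 3q + 12(1−q), giving q = 11/12.
The value is 4·(11/12) + (1)·(1/12) = 15/4.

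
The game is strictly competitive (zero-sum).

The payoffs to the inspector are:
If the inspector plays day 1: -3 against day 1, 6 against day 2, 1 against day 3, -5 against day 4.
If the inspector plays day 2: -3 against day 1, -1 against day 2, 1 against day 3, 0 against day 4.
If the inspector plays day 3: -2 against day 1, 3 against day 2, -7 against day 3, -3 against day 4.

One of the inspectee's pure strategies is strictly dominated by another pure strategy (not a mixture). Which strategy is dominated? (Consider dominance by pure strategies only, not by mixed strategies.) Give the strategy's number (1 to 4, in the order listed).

The inspectee prefers columns that give the inspector less. Compare day 2 with day 1: -3 < 6, -3 < -1, -2 < 3.
So day 1 strictly dominates day 2 for the inspectee; day 2 is strictly dominated.

2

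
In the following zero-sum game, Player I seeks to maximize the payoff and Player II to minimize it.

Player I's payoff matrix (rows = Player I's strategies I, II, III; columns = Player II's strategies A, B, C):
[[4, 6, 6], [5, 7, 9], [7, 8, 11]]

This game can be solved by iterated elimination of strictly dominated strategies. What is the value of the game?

Row II is strictly dominated by row III (7>5, 8>7, 11>9); eliminate II.
Row I is strictly dominated by row III (7>4, 8>6, 11>6); eliminate I.
Column C is strictly dominated by A for Player II (7<11); eliminate C.
Column B is strictly dominated by A for Player II (7<8); eliminate B.
Only (III, A) remains, with payoff 7.

7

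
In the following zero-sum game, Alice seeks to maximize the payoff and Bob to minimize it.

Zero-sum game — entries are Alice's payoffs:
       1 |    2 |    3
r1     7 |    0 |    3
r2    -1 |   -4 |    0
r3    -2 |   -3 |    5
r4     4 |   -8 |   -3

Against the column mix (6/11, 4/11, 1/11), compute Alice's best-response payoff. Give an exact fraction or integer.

45/11

r1: (7)·(6/11) + (0)·(4/11) + (3)·(1/11) = 45/11.
r2: (-1)·(6/11) + (-4)·(4/11) + (0)·(1/11) = -2.
r3: (-2)·(6/11) + (-3)·(4/11) + (5)·(1/11) = -19/11.
r4: (4)·(6/11) + (-8)·(4/11) + (-3)·(1/11) = -1.
The best pure response is r1 with expected payoff 45/11.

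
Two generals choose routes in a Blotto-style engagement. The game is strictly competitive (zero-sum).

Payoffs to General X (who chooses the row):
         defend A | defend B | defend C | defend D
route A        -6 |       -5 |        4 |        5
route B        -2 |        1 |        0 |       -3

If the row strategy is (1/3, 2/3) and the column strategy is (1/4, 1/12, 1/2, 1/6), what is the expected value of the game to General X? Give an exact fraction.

-11/36

Against (1/4, 1/12, 1/2, 1/6), each row's expected payoff is route A: 11/12; route B: -11/12.
Taking the (1/3, 2/3)-weighted average: (1/3)·(11/12) + (2/3)·(-11/12) = -11/36.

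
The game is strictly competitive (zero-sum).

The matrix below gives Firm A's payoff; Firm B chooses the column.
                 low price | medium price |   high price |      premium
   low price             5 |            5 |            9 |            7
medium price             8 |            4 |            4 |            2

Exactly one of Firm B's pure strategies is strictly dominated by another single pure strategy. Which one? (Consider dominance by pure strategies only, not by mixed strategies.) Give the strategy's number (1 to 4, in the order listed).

Firm B prefers columns that give Firm A less. Compare high price with premium: 7 < 9, 2 < 4.
So premium strictly dominates high price for Firm B; high price is strictly dominated.

3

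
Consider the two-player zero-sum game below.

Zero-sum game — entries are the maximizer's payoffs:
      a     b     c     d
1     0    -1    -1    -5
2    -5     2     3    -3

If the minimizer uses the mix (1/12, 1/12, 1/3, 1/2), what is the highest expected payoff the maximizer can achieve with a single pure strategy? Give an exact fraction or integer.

-3/4

1: (0)·(1/12) + (-1)·(1/12) + (-1)·(1/3) + (-5)·(1/2) = -35/12.
2: (-5)·(1/12) + (2)·(1/12) + (3)·(1/3) + (-3)·(1/2) = -3/4.
The best pure response is 2 with expected payoff -3/4.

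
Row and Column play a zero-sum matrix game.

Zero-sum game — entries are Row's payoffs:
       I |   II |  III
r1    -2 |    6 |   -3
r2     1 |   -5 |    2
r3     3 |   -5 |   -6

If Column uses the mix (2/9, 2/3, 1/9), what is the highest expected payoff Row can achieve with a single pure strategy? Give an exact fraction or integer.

r1: (-2)·(2/9) + (6)·(2/3) + (-3)·(1/9) = 29/9.
r2: (1)·(2/9) + (-5)·(2/3) + (2)·(1/9) = -26/9.
r3: (3)·(2/9) + (-5)·(2/3) + (-6)·(1/9) = -10/3.
The best pure response is r1 with expected payoff 29/9.

29/9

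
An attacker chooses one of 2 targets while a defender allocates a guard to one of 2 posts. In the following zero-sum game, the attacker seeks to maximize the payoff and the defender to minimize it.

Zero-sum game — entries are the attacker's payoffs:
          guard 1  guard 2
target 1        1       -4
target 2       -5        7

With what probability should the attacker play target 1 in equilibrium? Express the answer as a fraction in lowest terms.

Row minima are -4 and -5, so the attacker's maximin is -4; column maxima are 1 and 7, so the defender's minimax is 1. These differ, so the equilibrium is in mixed strategies.
Let the attacker play target 1 with probability p. The defender is indifferent when p − 5(1−p) = −4p + 7(1−p), giving p = 12/17.

12/17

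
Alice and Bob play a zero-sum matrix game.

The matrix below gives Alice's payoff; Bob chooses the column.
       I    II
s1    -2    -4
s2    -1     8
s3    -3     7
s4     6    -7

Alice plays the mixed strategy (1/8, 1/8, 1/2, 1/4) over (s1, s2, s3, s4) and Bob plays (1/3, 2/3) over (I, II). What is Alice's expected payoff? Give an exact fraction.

11/8

Against (1/3, 2/3), each row's expected payoff is s1: -10/3; s2: 5; s3: 11/3; s4: -8/3.
Taking the (1/8, 1/8, 1/2, 1/4)-weighted average: (1/8)·(-10/3) + (1/8)·(5) + (1/2)·(11/3) + (1/4)·(-8/3) = 11/8.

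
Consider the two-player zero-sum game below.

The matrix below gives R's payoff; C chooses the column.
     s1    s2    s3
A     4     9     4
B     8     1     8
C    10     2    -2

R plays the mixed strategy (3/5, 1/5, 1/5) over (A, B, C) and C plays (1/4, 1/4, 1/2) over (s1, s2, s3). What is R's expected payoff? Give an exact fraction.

Against (1/4, 1/4, 1/2), each row's expected payoff is A: 21/4; B: 25/4; C: 2.
Taking the (3/5, 1/5, 1/5)-weighted average: (3/5)·(21/4) + (1/5)·(25/4) + (1/5)·(2) = 24/5.

24/5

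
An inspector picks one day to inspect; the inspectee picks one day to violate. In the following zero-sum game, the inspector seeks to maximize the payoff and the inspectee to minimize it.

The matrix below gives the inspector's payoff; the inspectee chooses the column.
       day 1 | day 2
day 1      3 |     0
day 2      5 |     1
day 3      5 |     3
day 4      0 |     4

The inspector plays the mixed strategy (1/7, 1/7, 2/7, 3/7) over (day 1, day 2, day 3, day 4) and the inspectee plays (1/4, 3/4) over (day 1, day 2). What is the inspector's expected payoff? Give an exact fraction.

Against (1/4, 3/4), each row's expected payoff is day 1: 3/4; day 2: 2; day 3: 7/2; day 4: 3.
Taking the (1/7, 1/7, 2/7, 3/7)-weighted average: (1/7)·(3/4) + (1/7)·(2) + (2/7)·(7/2) + (3/7)·(3) = 75/28.

75/28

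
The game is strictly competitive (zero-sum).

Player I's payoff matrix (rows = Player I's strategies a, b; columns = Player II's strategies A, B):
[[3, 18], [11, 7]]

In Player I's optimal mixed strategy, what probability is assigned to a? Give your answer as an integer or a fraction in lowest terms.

Row minima are 3 and 7, so Player I's maximin is 7; column maxima are 11 and 18, so Player II's minimax is 11. These differ, so the equilibrium is in mixed strategies.
Let Player I play a with probability p. Player II is indifferent when 3p + 11(1−p) = 18p + 7(1−p), giving p = 4/19.

4/19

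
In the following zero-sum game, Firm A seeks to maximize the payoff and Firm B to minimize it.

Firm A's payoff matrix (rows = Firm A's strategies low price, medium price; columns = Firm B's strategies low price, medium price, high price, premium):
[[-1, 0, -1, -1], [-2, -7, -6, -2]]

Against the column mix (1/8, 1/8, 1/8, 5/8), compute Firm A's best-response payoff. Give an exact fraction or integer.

-7/8

low price: (-1)·(1/8) + (0)·(1/8) + (-1)·(1/8) + (-1)·(5/8) = -7/8.
medium price: (-2)·(1/8) + (-7)·(1/8) + (-6)·(1/8) + (-2)·(5/8) = -25/8.
The best pure response is low price with expected payoff -7/8.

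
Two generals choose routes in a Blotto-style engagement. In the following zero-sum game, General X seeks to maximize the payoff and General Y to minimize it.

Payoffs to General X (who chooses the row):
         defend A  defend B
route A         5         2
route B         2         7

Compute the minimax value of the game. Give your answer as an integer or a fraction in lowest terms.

Row minima are 2 and 2, so General X's maximin is 2; column maxima are 5 and 7, so General Y's minimax is 5. These differ, so the equilibrium is in mixed strategies.
Let General X play route A with probability p. General Y is indifferent when 5p + 2(1−p) = 2p + 7(1−p), giving p = 5/8.
Let General Y play defend A with probability q. General X is indifferent when 5q + 2(1−q) = 2q + 7(1−q), giving q = 5/8.
The value is 5·(5/8) + (2)·(3/8) = 31/8.

31/8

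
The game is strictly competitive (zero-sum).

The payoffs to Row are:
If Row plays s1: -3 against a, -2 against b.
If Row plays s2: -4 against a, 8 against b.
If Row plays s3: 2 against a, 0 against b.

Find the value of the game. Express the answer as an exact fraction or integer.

Row s1 is strictly dominated by row s3, so Row never plays it.
The remaining 2×2 game on (s2, s3) × (a, b) has no saddle point. Let Row play s2 with probability p; indifference gives −4p + 2(1−p) = 8p, so p = 1/7.
Similarly Column's optimal q on a is 4/7, and the value is -4·(4/7) + (8)·(3/7) = 8/7.

8/7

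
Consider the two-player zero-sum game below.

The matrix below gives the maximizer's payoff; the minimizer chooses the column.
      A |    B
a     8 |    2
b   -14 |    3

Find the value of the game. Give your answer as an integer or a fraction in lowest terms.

Row minima are 2 and -14, so the maximizer's maximin is 2; column maxima are 8 and 3, so the minimizer's minimax is 3. These differ, so the equilibrium is in mixed strategies.
Let the maximizer play a with probability p. The minimizer is indifferent when 8p − 14(1−p) = 2p + 3(1−p), giving p = 17/23.
Let the minimizer play A with probability q. The maximizer is indifferent when 8q + 2(1−q) = −14q + 3(1−q), giving q = 1/23.
The value is 8·(1/23) + (2)·(22/23) = 52/23.

52/23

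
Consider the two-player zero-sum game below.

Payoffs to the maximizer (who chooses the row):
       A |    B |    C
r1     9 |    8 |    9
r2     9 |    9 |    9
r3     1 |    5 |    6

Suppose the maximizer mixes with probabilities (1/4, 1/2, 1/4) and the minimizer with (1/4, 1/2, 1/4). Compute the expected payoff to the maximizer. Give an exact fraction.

123/16

Against (1/4, 1/2, 1/4), each row's expected payoff is r1: 17/2; r2: 9; r3: 17/4.
Taking the (1/4, 1/2, 1/4)-weighted average: (1/4)·(17/2) + (1/2)·(9) + (1/4)·(17/4) = 123/16.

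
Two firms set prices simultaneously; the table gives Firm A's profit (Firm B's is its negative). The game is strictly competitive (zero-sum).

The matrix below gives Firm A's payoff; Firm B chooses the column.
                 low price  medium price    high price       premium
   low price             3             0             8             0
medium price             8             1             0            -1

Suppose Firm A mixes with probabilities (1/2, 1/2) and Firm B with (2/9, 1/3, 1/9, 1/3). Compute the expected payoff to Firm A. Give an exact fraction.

5/3

Against (2/9, 1/3, 1/9, 1/3), each row's expected payoff is low price: 14/9; medium price: 16/9.
Taking the (1/2, 1/2)-weighted average: (1/2)·(14/9) + (1/2)·(16/9) = 5/3.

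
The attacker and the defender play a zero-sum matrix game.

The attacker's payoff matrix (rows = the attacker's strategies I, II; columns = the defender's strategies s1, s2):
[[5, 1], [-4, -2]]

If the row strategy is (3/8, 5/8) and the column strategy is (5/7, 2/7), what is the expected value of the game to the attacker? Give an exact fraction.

Against (5/7, 2/7), each row's expected payoff is I: 27/7; II: -24/7.
Taking the (3/8, 5/8)-weighted average: (3/8)·(27/7) + (5/8)·(-24/7) = -39/56.

-39/56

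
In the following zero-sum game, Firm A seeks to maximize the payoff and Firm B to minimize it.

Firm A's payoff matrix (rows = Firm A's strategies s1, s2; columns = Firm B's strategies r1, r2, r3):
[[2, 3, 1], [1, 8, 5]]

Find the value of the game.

Column r2 is strictly dominated by r3 for Firm B (it gives Firm A more in every row).
The remaining 2×2 game on (s1, s2) × (r1, r3) has no saddle point. Let Firm A play s1 with probability p; indifference gives 2p + (1−p) = p + 5(1−p), so p = 4/5.
Similarly Firm B's optimal q on r1 is 4/5, and the value is 2·(4/5) + (1)·(1/5) = 9/5.

9/5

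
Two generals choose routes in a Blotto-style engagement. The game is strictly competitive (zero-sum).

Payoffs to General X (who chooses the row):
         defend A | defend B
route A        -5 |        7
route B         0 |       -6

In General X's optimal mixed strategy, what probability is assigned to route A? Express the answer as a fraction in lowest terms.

Row minima are -5 and -6, so General X's maximin is -5; column maxima are 0 and 7, so General Y's minimax is 0. These differ, so the equilibrium is in mixed strategies.
Let General X play route A with probability p. General Y is indifferent when −5p = 7p − 6(1−p), giving p = 1/3.

1/3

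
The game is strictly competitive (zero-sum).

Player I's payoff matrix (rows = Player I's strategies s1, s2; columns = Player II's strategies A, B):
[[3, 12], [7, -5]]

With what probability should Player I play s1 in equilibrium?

Row minima are 3 and -5, so Player I's maximin is 3; column maxima are 7 and 12, so Player II's minimax is 7. These differ, so the equilibrium is in mixed strategies.
Let Player I play s1 with probability p. Player II is indifferent when 3p + 7(1−p) = 12p − 5(1−p), giving p = 4/7.

4/7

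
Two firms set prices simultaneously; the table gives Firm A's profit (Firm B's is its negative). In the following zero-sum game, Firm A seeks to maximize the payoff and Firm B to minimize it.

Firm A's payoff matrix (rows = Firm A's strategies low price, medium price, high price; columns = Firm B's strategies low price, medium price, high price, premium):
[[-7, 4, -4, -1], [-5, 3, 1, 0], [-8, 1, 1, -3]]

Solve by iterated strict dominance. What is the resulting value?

Column high price is strictly dominated by low price for Firm B (-7<-4, -5<1, -8<1); eliminate high price.
Row high price is strictly dominated by row low price (-7>-8, 4>1, -1>-3); eliminate high price.
Column medium price is strictly dominated by low price for Firm B (-7<4, -5<3); eliminate medium price.
Column premium is strictly dominated by low price for Firm B (-7<-1, -5<0); eliminate premium.
Row low price is strictly dominated by row medium price (-5>-7); eliminate low price.
Only (medium price, low price) remains, with payoff -5.

-5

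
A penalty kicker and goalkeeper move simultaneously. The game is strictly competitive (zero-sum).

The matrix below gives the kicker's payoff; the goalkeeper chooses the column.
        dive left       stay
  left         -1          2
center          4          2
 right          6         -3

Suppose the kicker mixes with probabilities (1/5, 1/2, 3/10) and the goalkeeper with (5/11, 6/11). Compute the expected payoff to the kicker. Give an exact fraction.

Against (5/11, 6/11), each row's expected payoff is left: 7/11; center: 32/11; right: 12/11.
Taking the (1/5, 1/2, 3/10)-weighted average: (1/5)·(7/11) + (1/2)·(32/11) + (3/10)·(12/11) = 21/11.

21/11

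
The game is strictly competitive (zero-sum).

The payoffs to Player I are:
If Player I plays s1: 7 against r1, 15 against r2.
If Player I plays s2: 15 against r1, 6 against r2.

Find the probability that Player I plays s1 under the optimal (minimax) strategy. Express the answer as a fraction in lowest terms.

9/17

Row minima are 7 and 6, so Player I's maximin is 7; column maxima are 15 and 15, so Player II's minimax is 15. These differ, so the equilibrium is in mixed strategies.
Let Player I play s1 with probability p. Player II is indifferent when 7p + 15(1−p) = 15p + 6(1−p), giving p = 9/17.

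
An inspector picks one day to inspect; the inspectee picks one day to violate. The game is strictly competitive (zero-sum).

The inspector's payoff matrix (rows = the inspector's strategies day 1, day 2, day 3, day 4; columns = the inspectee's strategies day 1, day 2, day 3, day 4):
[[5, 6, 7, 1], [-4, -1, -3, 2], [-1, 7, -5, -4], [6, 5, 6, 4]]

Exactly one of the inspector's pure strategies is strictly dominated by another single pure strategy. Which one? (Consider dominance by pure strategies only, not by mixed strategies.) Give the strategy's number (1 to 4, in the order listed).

2

Compare day 2 with day 4: 6 > -4, 5 > -1, 6 > -3, 4 > 2.
So day 4 strictly dominates day 2 for the inspector; day 2 is strictly dominated.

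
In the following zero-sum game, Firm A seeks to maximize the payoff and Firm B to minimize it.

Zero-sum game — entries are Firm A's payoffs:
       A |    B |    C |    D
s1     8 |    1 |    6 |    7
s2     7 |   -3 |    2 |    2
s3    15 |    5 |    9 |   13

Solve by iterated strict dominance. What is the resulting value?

5

Row s1 is strictly dominated by row s3 (15>8, 5>1, 9>6, 13>7); eliminate s1.
Column A is strictly dominated by B for Firm B (-3<7, 5<15); eliminate A.
Row s2 is strictly dominated by row s3 (5>-3, 9>2, 13>2); eliminate s2.
Column D is strictly dominated by B for Firm B (5<13); eliminate D.
Column C is strictly dominated by B for Firm B (5<9); eliminate C.
Only (s3, B) remains, with payoff 5.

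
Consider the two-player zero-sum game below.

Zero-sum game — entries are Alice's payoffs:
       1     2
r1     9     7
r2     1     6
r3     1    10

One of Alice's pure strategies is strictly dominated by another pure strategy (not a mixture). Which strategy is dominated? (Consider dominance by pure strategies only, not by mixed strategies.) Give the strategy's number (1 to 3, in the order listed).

Compare r2 with r1: 9 > 1, 7 > 6.
So r1 strictly dominates r2 for Alice; r2 is strictly dominated.

2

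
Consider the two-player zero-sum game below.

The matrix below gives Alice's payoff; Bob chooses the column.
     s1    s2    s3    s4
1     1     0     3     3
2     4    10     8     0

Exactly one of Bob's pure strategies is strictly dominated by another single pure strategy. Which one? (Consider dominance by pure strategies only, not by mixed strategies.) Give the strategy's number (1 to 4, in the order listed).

Bob prefers columns that give Alice less. Compare s3 with s1: 1 < 3, 4 < 8.
So s1 strictly dominates s3 for Bob; s3 is strictly dominated.

3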